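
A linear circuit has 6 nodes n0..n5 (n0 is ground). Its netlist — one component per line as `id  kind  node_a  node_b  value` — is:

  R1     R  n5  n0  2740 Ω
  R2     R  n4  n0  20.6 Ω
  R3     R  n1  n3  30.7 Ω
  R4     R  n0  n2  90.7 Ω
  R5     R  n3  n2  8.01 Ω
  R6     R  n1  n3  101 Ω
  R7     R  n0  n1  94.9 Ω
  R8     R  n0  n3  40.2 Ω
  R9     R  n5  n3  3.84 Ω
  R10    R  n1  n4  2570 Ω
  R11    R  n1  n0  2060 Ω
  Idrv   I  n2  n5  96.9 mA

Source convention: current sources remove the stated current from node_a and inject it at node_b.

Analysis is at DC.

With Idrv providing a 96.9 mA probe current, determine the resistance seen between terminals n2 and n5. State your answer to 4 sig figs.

R_eq = 11.34 Ω

Element admittances at DC:
  Y(R1) = 0.0003650 S between n5,n0
  Y(R2) = 0.04854 S between n4,n0
  Y(R3) = 0.03257 S between n1,n3
  Y(R4) = 0.01103 S between n0,n2
  Y(R5) = 0.1248 S between n3,n2
  Y(R6) = 0.009901 S between n1,n3
  Y(R7) = 0.01054 S between n0,n1
  Y(R8) = 0.02488 S between n0,n3
  Y(R9) = 0.2604 S between n5,n3
  Y(R10) = 0.0003891 S between n1,n4
  Y(R11) = 0.0004854 S between n1,n0
  Idrv: injects 0.0969 A into n5 (from n2)
Assemble and solve the 5×5 MNA system:
  V(n1)=0.1373  V(n2)=-0.5531  V(n3)=0.1742  V(n4)=0.001092  V(n5)=0.5455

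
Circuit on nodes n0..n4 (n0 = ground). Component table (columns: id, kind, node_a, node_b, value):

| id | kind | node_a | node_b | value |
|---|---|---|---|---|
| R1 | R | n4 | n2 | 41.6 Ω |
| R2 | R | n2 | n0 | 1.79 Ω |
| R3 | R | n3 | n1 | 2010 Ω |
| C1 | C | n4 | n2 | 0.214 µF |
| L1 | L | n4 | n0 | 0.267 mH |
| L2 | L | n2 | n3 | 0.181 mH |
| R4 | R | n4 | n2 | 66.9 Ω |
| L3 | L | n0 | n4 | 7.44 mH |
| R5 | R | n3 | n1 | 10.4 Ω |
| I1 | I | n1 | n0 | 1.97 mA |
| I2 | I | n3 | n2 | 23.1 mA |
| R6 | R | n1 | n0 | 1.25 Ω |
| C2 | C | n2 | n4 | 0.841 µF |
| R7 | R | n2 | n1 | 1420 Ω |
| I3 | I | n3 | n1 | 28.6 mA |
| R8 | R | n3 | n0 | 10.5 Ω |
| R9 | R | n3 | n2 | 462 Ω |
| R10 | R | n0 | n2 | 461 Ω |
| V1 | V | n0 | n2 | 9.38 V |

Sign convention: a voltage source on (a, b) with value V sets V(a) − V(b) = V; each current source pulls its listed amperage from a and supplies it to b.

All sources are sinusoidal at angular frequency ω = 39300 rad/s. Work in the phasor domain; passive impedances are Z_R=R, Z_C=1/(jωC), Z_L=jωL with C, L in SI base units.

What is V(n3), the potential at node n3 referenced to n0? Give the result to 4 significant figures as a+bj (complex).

Element admittances at ω=39300 rad/s:
  Y(R1) = 0.02404+0.000j S between n4,n2
  Y(R2) = 0.5587+0.000j S between n2,n0
  Y(R3) = 0.0004975+0.000j S between n3,n1
  Y(C1) = 0.000+0.008410j S between n4,n2
  Y(L1) = 0.000-0.09530j S between n4,n0
  Y(L2) = 0.000-0.1406j S between n2,n3
  Y(R4) = 0.01495+0.000j S between n4,n2
  Y(L3) = 0.000-0.003420j S between n0,n4
  Y(R5) = 0.09615+0.000j S between n3,n1
  I1: injects 0.00197 A into n0 (from n1)
  I2: injects 0.0231 A into n2 (from n3)
  Y(R6) = 0.8000+0.000j S between n1,n0
  Y(C2) = 0.000+0.03305j S between n2,n4
  Y(R7) = 0.0007042+0.000j S between n2,n1
  I3: injects 0.0286 A into n1 (from n3)
  Y(R8) = 0.09524+0.000j S between n3,n0
  Y(R9) = 0.002165+0.000j S between n3,n2
  Y(R10) = 0.002169+0.000j S between n0,n2
  V1: constraint V(n0)−V(n2) = 9.38
Assemble and solve the 5×5 MNA system:
  V(n1)=-0.3768+0.4679j  V(n2)=-9.380+0.000j  V(n3)=-3.706+4.344j  V(n4)=1.670-7.523j
  i(V1)=-6.656+0.6232j

-3.706+4.344j V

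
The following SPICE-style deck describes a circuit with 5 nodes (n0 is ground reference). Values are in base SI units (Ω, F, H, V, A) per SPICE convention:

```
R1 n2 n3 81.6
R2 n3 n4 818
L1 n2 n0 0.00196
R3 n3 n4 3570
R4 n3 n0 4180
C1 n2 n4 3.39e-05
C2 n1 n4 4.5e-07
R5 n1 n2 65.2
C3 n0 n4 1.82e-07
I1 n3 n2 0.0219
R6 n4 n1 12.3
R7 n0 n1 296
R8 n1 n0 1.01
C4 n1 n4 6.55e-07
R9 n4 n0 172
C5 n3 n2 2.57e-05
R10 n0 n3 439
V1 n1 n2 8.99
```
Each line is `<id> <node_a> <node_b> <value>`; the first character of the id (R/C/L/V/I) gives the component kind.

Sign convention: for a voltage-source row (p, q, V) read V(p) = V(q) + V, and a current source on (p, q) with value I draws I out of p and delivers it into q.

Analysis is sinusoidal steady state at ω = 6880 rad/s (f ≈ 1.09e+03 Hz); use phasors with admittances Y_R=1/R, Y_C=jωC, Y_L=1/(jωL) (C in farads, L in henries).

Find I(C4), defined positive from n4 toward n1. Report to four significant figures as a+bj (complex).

Apply KCL at each of the 4 non-ground nodes and solve the resulting linear system.
Node n1: branches {C2, R5, R6, R7, R8, C4, V1} → V_1 = 0.1096-0.6320j
Node n2: branches {R1, L1, C1, R5, I1, C5, V1} → V_2 = -8.880-0.6320j
Node n3: branches {R1, R2, R3, R4, I1, C5, R10} → V_3 = -8.893-0.6472j
Node n4: branches {R2, R3, C1, C2, C3, R6, C4, R9} → V_4 = -7.535-3.369j
Source currents: i(V1)=-0.8475+0.3473j

0.01233-0.03445j A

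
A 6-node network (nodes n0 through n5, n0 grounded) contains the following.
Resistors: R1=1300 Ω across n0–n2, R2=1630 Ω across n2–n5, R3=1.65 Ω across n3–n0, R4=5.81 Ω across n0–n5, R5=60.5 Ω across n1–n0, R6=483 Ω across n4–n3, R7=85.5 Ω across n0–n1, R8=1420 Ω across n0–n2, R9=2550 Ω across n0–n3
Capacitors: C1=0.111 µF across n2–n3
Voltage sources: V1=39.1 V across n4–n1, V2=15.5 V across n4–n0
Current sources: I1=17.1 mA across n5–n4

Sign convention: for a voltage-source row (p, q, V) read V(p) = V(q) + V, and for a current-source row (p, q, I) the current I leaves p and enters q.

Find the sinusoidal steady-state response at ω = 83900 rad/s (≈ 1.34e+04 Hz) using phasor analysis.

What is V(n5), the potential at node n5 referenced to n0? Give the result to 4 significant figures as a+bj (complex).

MNA unknowns: 5 node voltages V₁..V_5 plus 2 source currents (V1, V2)
R1: Y=0.0007692+0.000j on G[0,2]
R2: Y=0.0006135+0.000j on G[2,5]
R3: Y=0.6061+0.000j on G[3,0]
R4: Y=0.1721+0.000j on G[0,5]
R5: Y=0.01653+0.000j on G[1,0]
R6: Y=0.002070+0.000j on G[4,3]
R7: Y=0.01170+0.000j on G[0,1]
R8: Y=0.0007042+0.000j on G[0,2]
C1: Y=0.000+0.009313j on G[2,3]
R9: Y=0.0003922+0.000j on G[0,3]
V1: row V4−V1=39.1, i_V1 at 4,1
V2: row V4−V0=15.5, i_V2 at 4,0
I1: z[5]−=0.0171, z[4]+=0.0171
solve → V1=-23.60+0.000j, V2=0.04859+0.01734j, V3=0.05247-5.940e-05j, V4=15.50+0.000j, V5=-0.09883+6.158e-05j
aux → i_V1=-0.6661+0.000j, i_V2=0.6512-1.230e-07j

-0.09883+6.158e-05j V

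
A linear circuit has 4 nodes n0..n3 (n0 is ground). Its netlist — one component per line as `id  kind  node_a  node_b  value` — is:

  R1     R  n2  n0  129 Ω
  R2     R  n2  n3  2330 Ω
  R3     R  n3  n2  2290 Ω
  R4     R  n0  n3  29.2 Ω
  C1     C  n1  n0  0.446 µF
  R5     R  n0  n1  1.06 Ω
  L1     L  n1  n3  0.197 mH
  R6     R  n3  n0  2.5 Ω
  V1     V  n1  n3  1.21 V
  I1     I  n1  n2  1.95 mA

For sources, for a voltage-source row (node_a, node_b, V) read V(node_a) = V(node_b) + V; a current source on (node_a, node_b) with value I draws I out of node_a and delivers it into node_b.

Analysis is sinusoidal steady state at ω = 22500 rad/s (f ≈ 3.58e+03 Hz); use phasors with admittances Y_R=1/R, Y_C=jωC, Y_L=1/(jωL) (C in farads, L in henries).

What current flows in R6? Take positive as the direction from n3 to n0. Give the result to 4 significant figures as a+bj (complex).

-0.3318-0.001108j A

Element admittances at ω=22500 rad/s:
  Y(R1) = 0.007752+0.000j S between n2,n0
  Y(R2) = 0.0004292+0.000j S between n2,n3
  Y(R3) = 0.0004367+0.000j S between n3,n2
  Y(R4) = 0.03425+0.000j S between n0,n3
  Y(C1) = 0.000+0.01004j S between n1,n0
  Y(R5) = 0.9434+0.000j S between n0,n1
  Y(L1) = 0.000-0.2256j S between n1,n3
  Y(R6) = 0.4000+0.000j S between n3,n0
  V1: constraint V(n1)−V(n3) = 1.21
  I1: injects 0.00195 A into n2 (from n1)
Assemble and solve the 4×4 MNA system:
  V(n1)=0.3806-0.002771j  V(n2)=0.1429-0.0002784j  V(n3)=-0.8294-0.002771j
  i(V1)=-0.3610+0.2718j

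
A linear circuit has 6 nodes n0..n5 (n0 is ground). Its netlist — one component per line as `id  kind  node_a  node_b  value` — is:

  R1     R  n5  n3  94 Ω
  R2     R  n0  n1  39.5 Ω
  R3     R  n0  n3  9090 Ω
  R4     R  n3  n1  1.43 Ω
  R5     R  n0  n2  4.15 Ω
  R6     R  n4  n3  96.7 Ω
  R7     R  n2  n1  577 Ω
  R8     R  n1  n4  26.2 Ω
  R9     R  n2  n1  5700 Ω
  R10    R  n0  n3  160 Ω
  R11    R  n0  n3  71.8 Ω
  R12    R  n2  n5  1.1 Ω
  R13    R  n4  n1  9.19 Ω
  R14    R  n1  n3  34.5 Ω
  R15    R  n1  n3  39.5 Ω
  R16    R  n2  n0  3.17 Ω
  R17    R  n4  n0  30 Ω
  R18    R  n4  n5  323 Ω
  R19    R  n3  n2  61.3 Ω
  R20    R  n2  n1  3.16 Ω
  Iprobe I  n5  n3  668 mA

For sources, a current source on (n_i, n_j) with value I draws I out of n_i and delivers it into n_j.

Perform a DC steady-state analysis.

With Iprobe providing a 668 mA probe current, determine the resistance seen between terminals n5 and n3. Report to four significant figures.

R_eq = 4.398 Ω

Element admittances at DC:
  Y(R1) = 0.01064 S between n5,n3
  Y(R2) = 0.02532 S between n0,n1
  Y(R3) = 0.0001100 S between n0,n3
  Y(R4) = 0.6993 S between n3,n1
  Y(R5) = 0.2410 S between n0,n2
  Y(R6) = 0.01034 S between n4,n3
  Y(R7) = 0.001733 S between n2,n1
  Y(R8) = 0.03817 S between n1,n4
  Y(R9) = 0.0001754 S between n2,n1
  Y(R10) = 0.006250 S between n0,n3
  Y(R11) = 0.01393 S between n0,n3
  Y(R12) = 0.9091 S between n2,n5
  Y(R13) = 0.1088 S between n4,n1
  Y(R14) = 0.02899 S between n1,n3
  Y(R15) = 0.02532 S between n1,n3
  Y(R16) = 0.3155 S between n2,n0
  Y(R17) = 0.03333 S between n4,n0
  Y(R18) = 0.003096 S between n4,n5
  Y(R19) = 0.01631 S between n3,n2
  Y(R20) = 0.3165 S between n2,n1
  Iprobe: injects 0.668 A into n3 (from n5)
Assemble and solve the 5×5 MNA system:
  V(n1)=1.316  V(n2)=-0.1999  V(n3)=2.045  V(n4)=1.093  V(n5)=-0.8936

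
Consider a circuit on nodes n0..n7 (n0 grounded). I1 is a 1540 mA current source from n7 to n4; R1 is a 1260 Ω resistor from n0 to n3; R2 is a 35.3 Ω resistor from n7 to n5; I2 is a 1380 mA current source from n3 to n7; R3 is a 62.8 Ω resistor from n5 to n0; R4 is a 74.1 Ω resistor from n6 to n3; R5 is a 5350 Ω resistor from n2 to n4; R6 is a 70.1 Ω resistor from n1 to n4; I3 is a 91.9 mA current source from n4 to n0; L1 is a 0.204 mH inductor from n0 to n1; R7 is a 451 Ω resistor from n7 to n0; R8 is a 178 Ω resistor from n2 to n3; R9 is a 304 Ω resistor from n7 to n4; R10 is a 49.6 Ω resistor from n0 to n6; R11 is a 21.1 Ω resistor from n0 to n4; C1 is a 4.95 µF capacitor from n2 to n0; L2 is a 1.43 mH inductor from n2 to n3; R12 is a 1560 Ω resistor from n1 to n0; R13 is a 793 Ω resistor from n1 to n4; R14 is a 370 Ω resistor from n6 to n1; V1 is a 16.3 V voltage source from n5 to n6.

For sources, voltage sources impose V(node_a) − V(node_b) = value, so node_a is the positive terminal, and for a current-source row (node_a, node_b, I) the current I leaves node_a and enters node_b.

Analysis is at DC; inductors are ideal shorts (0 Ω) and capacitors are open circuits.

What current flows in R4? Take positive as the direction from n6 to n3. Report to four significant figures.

1.248 A

MNA unknowns: 7 node voltages V₁..V_7 plus 3 source currents (L1, L2, V1)
I1: z[7]−=1.54, z[4]+=1.54
R1: Y=0.0007937 on G[0,3]
R2: Y=0.02833 on G[7,5]
I2: z[3]−=1.38, z[7]+=1.38
R3: Y=0.01592 on G[5,0]
R4: Y=0.01350 on G[6,3]
R5: Y=0.0001869 on G[2,4]
R6: Y=0.01427 on G[1,4]
I3: z[4]−=0.0919, z[0]+=0.0919
L1: row V0−V1=0, i_L1 at 0,1
R7: Y=0.002217 on G[7,0]
R8: Y=0.005618 on G[2,3]
R9: Y=0.003289 on G[7,4]
R10: Y=0.02016 on G[0,6]
R11: Y=0.04739 on G[0,4]
C1: Y=0.000 on G[2,0]
L2: row V2−V3=0, i_L2 at 2,3
R12: Y=0.0006410 on G[1,0]
R13: Y=0.001261 on G[1,4]
R14: Y=0.002703 on G[6,1]
V1: row V5−V6=16.3, i_V1 at 5,6
solve → V1=0.000, V2=-130.7, V3=-130.7, V4=20.39, V5=-21.96, V6=-38.26, V7=-21.13
aux → i_L1=-0.2132, i_L2=0.02825, i_V1=0.3732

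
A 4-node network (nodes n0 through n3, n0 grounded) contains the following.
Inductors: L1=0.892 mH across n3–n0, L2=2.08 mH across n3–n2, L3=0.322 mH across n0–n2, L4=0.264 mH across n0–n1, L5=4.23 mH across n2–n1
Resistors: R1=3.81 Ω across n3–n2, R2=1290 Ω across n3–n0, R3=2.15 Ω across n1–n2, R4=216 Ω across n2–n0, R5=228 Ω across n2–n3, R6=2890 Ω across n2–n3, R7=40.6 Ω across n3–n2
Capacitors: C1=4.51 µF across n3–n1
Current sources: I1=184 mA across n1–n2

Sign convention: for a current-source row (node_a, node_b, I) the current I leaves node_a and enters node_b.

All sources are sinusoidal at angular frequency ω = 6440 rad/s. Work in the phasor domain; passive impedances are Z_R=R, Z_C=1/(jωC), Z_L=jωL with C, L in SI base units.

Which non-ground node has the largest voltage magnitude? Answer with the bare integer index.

1

Element admittances at ω=6440 rad/s:
  Y(L1) = 0.000-0.1741j S between n3,n0
  Y(R1) = 0.2625+0.000j S between n3,n2
  Y(R2) = 0.0007752+0.000j S between n3,n0
  Y(R3) = 0.4651+0.000j S between n1,n2
  Y(R4) = 0.004630+0.000j S between n2,n0
  Y(L2) = 0.000-0.07465j S between n3,n2
  Y(L3) = 0.000-0.4822j S between n0,n2
  Y(L4) = 0.000-0.5882j S between n0,n1
  Y(R5) = 0.004386+0.000j S between n2,n3
  Y(R6) = 0.0003460+0.000j S between n2,n3
  Y(C1) = 0.000+0.02904j S between n3,n1
  Y(R7) = 0.02463+0.000j S between n3,n2
  Y(L5) = 0.000-0.03671j S between n2,n1
  I1: injects 0.184 A into n2 (from n1)
Assemble and solve the 3×3 MNA system:
  V(n1)=-0.1359-0.09766j  V(n2)=0.1345+0.08144j  V(n3)=0.08920+0.1004j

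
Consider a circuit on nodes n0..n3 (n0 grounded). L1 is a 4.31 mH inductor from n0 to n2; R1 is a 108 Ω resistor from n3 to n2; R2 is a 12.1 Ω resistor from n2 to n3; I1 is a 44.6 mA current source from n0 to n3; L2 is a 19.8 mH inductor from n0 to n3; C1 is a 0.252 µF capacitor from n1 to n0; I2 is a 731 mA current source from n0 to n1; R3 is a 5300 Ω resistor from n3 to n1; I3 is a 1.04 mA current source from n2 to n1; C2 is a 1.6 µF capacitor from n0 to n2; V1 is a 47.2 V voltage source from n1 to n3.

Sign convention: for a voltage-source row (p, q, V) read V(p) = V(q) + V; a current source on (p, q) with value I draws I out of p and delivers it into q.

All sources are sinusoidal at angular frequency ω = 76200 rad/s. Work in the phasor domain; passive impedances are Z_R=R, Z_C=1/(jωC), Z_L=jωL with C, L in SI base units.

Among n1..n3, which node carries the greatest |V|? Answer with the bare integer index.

1

MNA unknowns: 3 node voltages V₁..V_3 plus 1 source current (V1)
L1: Y=0.000-0.003045j on G[0,2]
R1: Y=0.009259+0.000j on G[3,2]
R2: Y=0.08264+0.000j on G[2,3]
I1: z[0]−=0.0446, z[3]+=0.0446
L2: Y=0.000-0.0006628j on G[0,3]
C1: Y=0.000+0.01920j on G[1,0]
I2: z[0]−=0.731, z[1]+=0.731
R3: Y=0.0001887+0.000j on G[3,1]
I3: z[2]−=0.00104, z[1]+=0.00104
C2: Y=0.000+0.1219j on G[0,2]
V1: row V1−V3=47.2, i_V1 at 1,3
solve → V1=45.49-13.88j, V2=-7.358-4.360j, V3=-1.707-13.88j
aux → i_V1=0.4566-0.8736j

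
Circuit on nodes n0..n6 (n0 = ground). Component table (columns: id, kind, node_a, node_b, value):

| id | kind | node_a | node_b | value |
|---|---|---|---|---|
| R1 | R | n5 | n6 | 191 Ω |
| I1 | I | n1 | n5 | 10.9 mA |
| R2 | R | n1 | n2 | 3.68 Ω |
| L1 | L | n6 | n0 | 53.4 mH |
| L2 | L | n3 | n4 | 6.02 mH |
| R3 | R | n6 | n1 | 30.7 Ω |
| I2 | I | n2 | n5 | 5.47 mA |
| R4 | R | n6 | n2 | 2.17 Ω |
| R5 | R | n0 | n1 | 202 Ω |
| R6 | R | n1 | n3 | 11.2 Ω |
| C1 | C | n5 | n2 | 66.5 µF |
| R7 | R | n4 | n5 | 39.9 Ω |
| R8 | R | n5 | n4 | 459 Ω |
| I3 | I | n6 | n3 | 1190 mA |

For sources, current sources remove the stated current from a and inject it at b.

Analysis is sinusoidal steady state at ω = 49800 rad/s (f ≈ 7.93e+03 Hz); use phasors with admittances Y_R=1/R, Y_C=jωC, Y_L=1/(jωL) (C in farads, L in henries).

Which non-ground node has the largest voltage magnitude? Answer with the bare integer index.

3

Element admittances at ω=49800 rad/s:
  Y(R1) = 0.005236+0.000j S between n5,n6
  I1: injects 0.0109 A into n5 (from n1)
  Y(R2) = 0.2717+0.000j S between n1,n2
  Y(L1) = 0.000-0.0003760j S between n6,n0
  Y(L2) = 0.000-0.003336j S between n3,n4
  Y(R3) = 0.03257+0.000j S between n6,n1
  I2: injects 0.00547 A into n5 (from n2)
  Y(R4) = 0.4608+0.000j S between n6,n2
  Y(R5) = 0.004950+0.000j S between n0,n1
  Y(R6) = 0.08929+0.000j S between n1,n3
  Y(C1) = 0.000+3.312j S between n5,n2
  Y(R7) = 0.02506+0.000j S between n4,n5
  Y(R8) = 0.002179+0.000j S between n5,n4
  I3: injects 1.19 A into n3 (from n6)
Assemble and solve the 6×6 MNA system:
  V(n1)=0.04672-0.4342j  V(n2)=-3.566-0.6230j  V(n3)=13.27+0.1824j  V(n4)=-3.236-2.648j  V(n5)=-3.583-0.6274j  V(n6)=-5.716-0.6150j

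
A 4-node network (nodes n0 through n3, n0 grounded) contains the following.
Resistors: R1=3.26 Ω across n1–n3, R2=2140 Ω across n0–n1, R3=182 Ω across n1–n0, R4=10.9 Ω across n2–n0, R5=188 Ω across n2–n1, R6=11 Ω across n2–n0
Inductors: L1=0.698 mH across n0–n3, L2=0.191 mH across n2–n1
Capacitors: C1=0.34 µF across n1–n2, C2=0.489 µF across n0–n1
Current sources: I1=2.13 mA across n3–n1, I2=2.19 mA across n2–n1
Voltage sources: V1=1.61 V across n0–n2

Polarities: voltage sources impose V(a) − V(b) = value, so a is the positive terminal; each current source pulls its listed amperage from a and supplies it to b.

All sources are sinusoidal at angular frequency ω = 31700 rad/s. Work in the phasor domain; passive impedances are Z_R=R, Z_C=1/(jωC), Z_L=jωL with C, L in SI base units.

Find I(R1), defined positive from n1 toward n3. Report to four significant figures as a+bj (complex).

Element admittances at ω=31700 rad/s:
  Y(R1) = 0.3067+0.000j S between n1,n3
  Y(R2) = 0.0004673+0.000j S between n0,n1
  Y(R3) = 0.005495+0.000j S between n1,n0
  Y(L1) = 0.000-0.04519j S between n0,n3
  Y(L2) = 0.000-0.1652j S between n2,n1
  Y(R4) = 0.09174+0.000j S between n2,n0
  Y(C1) = 0.000+0.01078j S between n1,n2
  Y(C2) = 0.000+0.01550j S between n0,n1
  I1: injects 0.00213 A into n1 (from n3)
  I2: injects 0.00219 A into n1 (from n2)
  Y(R5) = 0.005319+0.000j S between n2,n1
  Y(R6) = 0.09091+0.000j S between n2,n0
  V1: constraint V(n0)−V(n2) = 1.61
Assemble and solve the 4×4 MNA system:
  V(n1)=-1.346+0.09630j  V(n2)=-1.610+0.000j  V(n3)=-1.338-0.1009j
  i(V1)=-0.3081+0.04019j

-0.002430+0.06049j A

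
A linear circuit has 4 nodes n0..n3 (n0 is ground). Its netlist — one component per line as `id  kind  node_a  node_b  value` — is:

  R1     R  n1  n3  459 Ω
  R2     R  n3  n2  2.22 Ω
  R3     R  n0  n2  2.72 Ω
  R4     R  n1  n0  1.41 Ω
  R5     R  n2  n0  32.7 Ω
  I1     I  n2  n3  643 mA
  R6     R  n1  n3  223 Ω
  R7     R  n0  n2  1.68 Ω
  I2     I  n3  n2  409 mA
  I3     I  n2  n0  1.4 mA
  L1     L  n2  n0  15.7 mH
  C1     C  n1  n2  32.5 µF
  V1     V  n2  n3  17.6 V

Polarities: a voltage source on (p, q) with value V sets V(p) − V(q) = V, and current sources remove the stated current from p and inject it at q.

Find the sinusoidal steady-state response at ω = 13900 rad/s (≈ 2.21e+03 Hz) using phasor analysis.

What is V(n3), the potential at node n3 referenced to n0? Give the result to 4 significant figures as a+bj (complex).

Apply KCL at each of the 3 non-ground nodes and solve the resulting linear system.
Node n1: branches {R1, R4, R6, C1} → V_1 = -0.07597+0.08090j
Node n2: branches {R2, R3, R5, I1, R7, I2, I3, L1, C1, V1} → V_2 = 0.05309-0.05751j
Node n3: branches {R1, R2, I1, R6, I2, V1} → V_3 = -17.55-0.05751j
Source currents: i(V1)=-8.278-0.0009223j

-17.55-0.05751j V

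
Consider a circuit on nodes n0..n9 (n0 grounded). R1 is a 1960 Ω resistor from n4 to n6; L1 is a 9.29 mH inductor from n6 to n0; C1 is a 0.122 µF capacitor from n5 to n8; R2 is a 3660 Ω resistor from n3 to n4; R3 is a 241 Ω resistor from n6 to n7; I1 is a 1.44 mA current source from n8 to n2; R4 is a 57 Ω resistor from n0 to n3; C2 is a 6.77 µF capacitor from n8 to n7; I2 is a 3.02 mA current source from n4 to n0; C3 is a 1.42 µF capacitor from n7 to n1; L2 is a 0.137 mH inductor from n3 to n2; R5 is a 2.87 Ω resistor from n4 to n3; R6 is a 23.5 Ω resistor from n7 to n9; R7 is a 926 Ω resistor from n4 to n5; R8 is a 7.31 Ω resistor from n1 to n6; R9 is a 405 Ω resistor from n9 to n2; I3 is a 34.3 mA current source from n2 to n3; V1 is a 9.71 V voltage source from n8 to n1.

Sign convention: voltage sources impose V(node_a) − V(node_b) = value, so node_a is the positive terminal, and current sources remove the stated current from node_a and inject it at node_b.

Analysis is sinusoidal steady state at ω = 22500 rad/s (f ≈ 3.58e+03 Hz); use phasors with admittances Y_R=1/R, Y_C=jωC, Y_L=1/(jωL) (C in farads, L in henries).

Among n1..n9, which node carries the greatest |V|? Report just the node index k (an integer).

8

MNA unknowns: 9 node voltages V₁..V_9 plus 1 source current (V1)
R1: Y=0.0005102+0.000j on G[4,6]
L1: Y=0.000-0.004784j on G[6,0]
C1: Y=0.000+0.002745j on G[5,8]
R2: Y=0.0002732+0.000j on G[3,4]
R3: Y=0.004149+0.000j on G[6,7]
I1: z[8]−=0.00144, z[2]+=0.00144
R4: Y=0.01754+0.000j on G[0,3]
C2: Y=0.000+0.1523j on G[8,7]
I2: z[4]−=0.00302, z[0]+=0.00302
C3: Y=0.000+0.03195j on G[7,1]
L2: Y=0.000-0.3244j on G[3,2]
R5: Y=0.3484+0.000j on G[4,3]
R6: Y=0.04255+0.000j on G[7,9]
R7: Y=0.001080+0.000j on G[4,5]
R8: Y=0.1368+0.000j on G[1,6]
R9: Y=0.002469+0.000j on G[9,2]
I3: z[2]−=0.0343, z[3]+=0.0343
V1: row V8−V1=9.71, i_V1 at 8,1
solve → V1=-2.334-3.821j, V2=0.9043-0.5997j, V3=0.8828-0.5331j, V4=0.8909-0.5400j, V5=7.625-1.172j, V6=-1.955-3.869j, V7=5.724-3.587j, V8=7.376-3.821j, V9=5.460-3.423j
aux → i_V1=-0.04435-0.2510j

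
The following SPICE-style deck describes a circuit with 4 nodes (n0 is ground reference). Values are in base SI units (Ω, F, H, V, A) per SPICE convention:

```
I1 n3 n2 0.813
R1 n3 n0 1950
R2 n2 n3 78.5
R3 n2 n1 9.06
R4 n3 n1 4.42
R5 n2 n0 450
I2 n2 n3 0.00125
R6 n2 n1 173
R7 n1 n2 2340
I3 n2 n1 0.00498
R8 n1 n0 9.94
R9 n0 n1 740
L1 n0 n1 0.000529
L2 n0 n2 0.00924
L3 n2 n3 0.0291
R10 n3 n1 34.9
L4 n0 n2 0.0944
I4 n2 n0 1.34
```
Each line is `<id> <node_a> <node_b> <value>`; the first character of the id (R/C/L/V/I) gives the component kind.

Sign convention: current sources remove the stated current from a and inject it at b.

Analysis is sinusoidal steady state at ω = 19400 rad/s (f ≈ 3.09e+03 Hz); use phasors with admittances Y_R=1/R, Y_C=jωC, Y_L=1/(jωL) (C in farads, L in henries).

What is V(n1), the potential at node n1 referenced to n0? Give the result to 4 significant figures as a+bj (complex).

-6.297-6.451j V

MNA unknowns: 3 node voltages V₁..V_3
I1: z[3]−=0.813, z[2]+=0.813
R1: Y=0.0005128+0.000j on G[3,0]
R2: Y=0.01274+0.000j on G[2,3]
R3: Y=0.1104+0.000j on G[2,1]
R4: Y=0.2262+0.000j on G[3,1]
R5: Y=0.002222+0.000j on G[2,0]
I2: z[2]−=0.00125, z[3]+=0.00125
R6: Y=0.005780+0.000j on G[2,1]
R7: Y=0.0004274+0.000j on G[1,2]
I3: z[2]−=0.00498, z[1]+=0.00498
R8: Y=0.1006+0.000j on G[1,0]
R9: Y=0.001351+0.000j on G[0,1]
L1: Y=0.000-0.09744j on G[0,1]
L2: Y=0.000-0.005579j on G[0,2]
L3: Y=0.000-0.001771j on G[2,3]
R10: Y=0.02865+0.000j on G[3,1]
L4: Y=0.000-0.0005460j on G[0,2]
I4: z[2]−=1.34, z[0]+=1.34
solve → V1=-6.297-6.451j, V2=-10.23-6.828j, V3=-9.501-6.452j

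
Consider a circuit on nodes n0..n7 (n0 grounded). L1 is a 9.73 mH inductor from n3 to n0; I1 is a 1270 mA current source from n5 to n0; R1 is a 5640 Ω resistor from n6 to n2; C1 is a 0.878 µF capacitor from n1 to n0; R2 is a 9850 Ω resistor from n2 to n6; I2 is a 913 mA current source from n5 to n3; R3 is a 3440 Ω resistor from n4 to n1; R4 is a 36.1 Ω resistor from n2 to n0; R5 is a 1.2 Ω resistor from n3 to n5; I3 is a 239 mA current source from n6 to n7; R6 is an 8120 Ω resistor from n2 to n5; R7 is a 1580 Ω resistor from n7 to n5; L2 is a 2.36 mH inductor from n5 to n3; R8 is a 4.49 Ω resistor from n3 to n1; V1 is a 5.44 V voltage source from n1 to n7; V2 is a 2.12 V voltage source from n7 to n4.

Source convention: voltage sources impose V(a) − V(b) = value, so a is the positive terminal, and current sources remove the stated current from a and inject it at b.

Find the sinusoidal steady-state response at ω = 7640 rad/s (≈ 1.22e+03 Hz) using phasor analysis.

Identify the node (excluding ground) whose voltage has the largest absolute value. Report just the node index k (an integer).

6

Apply KCL at each of the 7 non-ground nodes and solve the resulting linear system.
Node n1: branches {C1, R3, R8, V1} → V_1 = -9.749-152.3j
Node n2: branches {R1, R2, R4, R6} → V_2 = -8.629-0.6760j
Node n3: branches {L1, I2, R5, L2, R8} → V_3 = -6.253-152.6j
Node n4: branches {R3, V2} → V_4 = -17.31-152.3j
Node n5: branches {I1, I2, R5, R6, R7, L2} → V_5 = -8.867-152.7j
Node n6: branches {R1, R2, I3} → V_6 = -865.8-0.6760j
Node n7: branches {I3, R7, V1, V2} → V_7 = -15.19-152.3j
Source currents: i(V1)=-0.2452+0.0002807j, i(V2)=-0.002198+0.000j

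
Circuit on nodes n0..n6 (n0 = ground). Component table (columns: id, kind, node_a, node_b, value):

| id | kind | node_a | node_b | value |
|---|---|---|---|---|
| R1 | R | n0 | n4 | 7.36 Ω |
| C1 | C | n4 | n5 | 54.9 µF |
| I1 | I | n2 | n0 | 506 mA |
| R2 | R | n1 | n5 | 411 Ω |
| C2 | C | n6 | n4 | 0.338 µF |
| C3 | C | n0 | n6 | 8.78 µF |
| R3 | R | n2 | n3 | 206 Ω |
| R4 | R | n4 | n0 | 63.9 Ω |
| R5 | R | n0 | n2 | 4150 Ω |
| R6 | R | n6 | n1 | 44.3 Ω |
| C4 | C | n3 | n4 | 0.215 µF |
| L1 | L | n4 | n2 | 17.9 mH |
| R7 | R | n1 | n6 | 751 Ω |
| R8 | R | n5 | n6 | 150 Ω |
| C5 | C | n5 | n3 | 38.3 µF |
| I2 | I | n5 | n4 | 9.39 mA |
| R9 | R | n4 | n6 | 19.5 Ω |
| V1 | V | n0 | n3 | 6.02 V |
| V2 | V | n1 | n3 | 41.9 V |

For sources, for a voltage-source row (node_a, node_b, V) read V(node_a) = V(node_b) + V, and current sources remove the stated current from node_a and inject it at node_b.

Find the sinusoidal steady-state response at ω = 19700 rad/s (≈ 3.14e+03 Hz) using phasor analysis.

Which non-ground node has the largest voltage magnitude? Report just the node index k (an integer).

MNA unknowns: 6 node voltages V₁..V_6 plus 2 source currents (V1, V2)
R1: Y=0.1359+0.000j on G[0,4]
C1: Y=0.000+1.082j on G[4,5]
I1: z[2]−=0.506, z[0]+=0.506
R2: Y=0.002433+0.000j on G[1,5]
C2: Y=0.000+0.006659j on G[6,4]
C3: Y=0.000+0.1730j on G[0,6]
R3: Y=0.004854+0.000j on G[2,3]
R4: Y=0.01565+0.000j on G[4,0]
R5: Y=0.0002410+0.000j on G[0,2]
R6: Y=0.02257+0.000j on G[6,1]
C4: Y=0.000+0.004236j on G[3,4]
L1: Y=0.000-0.002836j on G[4,2]
R7: Y=0.001332+0.000j on G[1,6]
R8: Y=0.006667+0.000j on G[5,6]
C5: Y=0.000+0.7545j on G[5,3]
I2: z[5]−=0.00939, z[4]+=0.00939
R9: Y=0.05128+0.000j on G[4,6]
V1: row V0−V3=6.02, i_V1 at 0,3
V2: row V1−V3=41.9, i_V2 at 1,3
solve → V1=35.88+0.000j, V2=-82.27-43.10j, V3=-6.020+0.000j, V4=-4.821-2.185j, V5=-5.318-1.358j, V6=0.5322-3.040j
aux → i_V1=0.2815-0.2495j, i_V2=-0.9452-0.07597j

2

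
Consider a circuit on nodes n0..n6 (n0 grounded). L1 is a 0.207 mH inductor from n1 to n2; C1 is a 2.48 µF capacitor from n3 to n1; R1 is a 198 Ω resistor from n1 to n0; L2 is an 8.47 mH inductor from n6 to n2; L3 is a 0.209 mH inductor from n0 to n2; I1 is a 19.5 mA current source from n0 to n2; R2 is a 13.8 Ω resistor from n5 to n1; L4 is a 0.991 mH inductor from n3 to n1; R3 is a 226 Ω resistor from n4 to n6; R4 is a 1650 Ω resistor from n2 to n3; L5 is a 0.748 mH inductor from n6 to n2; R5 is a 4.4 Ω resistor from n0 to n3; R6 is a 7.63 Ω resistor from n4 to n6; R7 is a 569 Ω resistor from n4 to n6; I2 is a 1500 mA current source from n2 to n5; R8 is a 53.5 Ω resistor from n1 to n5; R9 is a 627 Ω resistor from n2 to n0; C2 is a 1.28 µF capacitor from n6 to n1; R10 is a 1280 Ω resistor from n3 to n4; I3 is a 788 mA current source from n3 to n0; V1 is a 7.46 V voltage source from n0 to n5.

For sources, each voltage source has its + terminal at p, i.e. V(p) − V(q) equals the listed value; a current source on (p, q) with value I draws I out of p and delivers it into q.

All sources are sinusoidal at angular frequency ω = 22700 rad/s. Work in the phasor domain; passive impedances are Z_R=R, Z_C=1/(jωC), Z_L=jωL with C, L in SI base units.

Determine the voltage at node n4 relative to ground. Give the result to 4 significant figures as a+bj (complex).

Apply KCL at each of the 6 non-ground nodes and solve the resulting linear system.
Node n1: branches {L1, C1, R1, R2, L4, R8, C2} → V_1 = -7.989-6.878j
Node n2: branches {L1, L2, L3, I1, R4, L5, I2, R9} → V_2 = -3.510-6.958j
Node n3: branches {C1, L4, R4, R5, R10, I3} → V_3 = -3.114-0.2950j
Node n4: branches {R3, R6, R7, R10} → V_4 = 0.03502-7.055j
Node n5: branches {R2, I2, R8, V1} → V_5 = -7.460+0.000j
Node n6: branches {L2, R3, L5, R6, R7, C2} → V_6 = 0.05295-7.093j
Source currents: i(V1)=-1.452+0.6270j

0.03502-7.055j V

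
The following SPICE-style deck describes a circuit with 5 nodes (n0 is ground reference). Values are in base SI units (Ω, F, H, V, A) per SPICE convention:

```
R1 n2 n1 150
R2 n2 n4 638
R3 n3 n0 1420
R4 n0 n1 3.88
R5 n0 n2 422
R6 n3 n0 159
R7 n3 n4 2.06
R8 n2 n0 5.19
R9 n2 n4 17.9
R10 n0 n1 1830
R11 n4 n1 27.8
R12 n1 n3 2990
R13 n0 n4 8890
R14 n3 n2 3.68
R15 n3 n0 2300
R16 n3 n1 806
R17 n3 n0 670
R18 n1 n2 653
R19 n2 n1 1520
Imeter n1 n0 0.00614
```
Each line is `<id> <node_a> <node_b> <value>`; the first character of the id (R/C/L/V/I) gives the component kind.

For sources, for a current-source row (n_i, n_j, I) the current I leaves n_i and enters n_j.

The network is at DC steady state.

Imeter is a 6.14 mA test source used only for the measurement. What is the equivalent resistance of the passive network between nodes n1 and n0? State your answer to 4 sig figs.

R_eq = 3.414 Ω

Apply KCL at each of the 4 non-ground nodes and solve the resulting linear system.
Node n1: branches {R1, R4, R10, R11, R12, R16, R18, R19, Imeter} → V_1 = -0.02096
Node n2: branches {R1, R2, R5, R8, R9, R14, R18, R19} → V_2 = -0.003491
Node n3: branches {R3, R6, R7, R12, R14, R15, R16, R17} → V_3 = -0.004941
Node n4: branches {R2, R7, R9, R11, R13} → V_4 = -0.005792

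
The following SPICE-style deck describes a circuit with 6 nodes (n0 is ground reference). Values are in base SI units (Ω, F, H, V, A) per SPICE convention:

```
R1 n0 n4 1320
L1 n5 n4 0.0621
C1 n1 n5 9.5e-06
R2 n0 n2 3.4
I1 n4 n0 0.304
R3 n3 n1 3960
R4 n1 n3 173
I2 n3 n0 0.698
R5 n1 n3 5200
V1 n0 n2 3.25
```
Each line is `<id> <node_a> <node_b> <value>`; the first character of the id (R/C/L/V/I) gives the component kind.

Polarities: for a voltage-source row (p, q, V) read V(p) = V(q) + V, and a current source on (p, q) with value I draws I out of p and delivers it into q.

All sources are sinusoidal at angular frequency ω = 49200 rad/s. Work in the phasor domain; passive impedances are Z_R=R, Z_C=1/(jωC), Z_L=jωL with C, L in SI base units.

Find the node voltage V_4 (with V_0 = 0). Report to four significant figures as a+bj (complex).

MNA unknowns: 5 node voltages V₁..V_5 plus 1 source current (V1)
R1: Y=0.0007576+0.000j on G[0,4]
L1: Y=0.000-0.0003273j on G[5,4]
C1: Y=0.000+0.4674j on G[1,5]
R2: Y=0.2941+0.000j on G[0,2]
I1: z[4]−=0.304, z[0]+=0.304
R3: Y=0.0002525+0.000j on G[3,1]
R4: Y=0.005780+0.000j on G[1,3]
I2: z[3]−=0.698, z[0]+=0.698
R5: Y=0.0001923+0.000j on G[1,3]
V1: row V0−V2=3.25, i_V1 at 0,2
solve → V1=-1323-2131j, V2=-3.250+0.000j, V3=-1435-2131j, V4=-1323+0.000j, V5=-1323-2133j
aux → i_V1=-0.9559+0.000j

-1323+0.000j V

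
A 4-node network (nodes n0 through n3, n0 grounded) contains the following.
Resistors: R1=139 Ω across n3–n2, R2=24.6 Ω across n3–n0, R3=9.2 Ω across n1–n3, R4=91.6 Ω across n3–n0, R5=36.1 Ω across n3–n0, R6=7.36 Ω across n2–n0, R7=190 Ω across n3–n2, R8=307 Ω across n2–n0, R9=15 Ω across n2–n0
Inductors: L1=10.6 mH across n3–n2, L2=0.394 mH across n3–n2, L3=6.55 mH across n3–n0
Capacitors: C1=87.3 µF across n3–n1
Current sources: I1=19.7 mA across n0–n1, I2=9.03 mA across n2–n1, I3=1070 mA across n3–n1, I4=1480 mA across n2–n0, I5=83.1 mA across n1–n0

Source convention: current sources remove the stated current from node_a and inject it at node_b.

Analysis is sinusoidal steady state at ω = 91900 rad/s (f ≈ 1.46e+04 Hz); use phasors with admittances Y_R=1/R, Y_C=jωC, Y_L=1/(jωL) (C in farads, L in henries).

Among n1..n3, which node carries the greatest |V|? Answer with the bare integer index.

2

MNA unknowns: 3 node voltages V₁..V_3
R1: Y=0.007194+0.000j on G[3,2]
R2: Y=0.04065+0.000j on G[3,0]
L1: Y=0.000-0.001027j on G[3,2]
R3: Y=0.1087+0.000j on G[1,3]
C1: Y=0.000+8.023j on G[3,1]
L2: Y=0.000-0.02762j on G[3,2]
R4: Y=0.01092+0.000j on G[3,0]
I1: z[0]−=0.0197, z[1]+=0.0197
R5: Y=0.02770+0.000j on G[3,0]
I2: z[2]−=0.00903, z[1]+=0.00903
I3: z[3]−=1.07, z[1]+=1.07
R6: Y=0.1359+0.000j on G[2,0]
R7: Y=0.005263+0.000j on G[3,2]
L3: Y=0.000-0.001661j on G[3,0]
R8: Y=0.003257+0.000j on G[2,0]
I4: z[2]−=1.48, z[0]+=1.48
R9: Y=0.06667+0.000j on G[2,0]
I5: z[1]−=0.0831, z[0]+=0.0831
solve → V1=-2.103+1.198j, V2=-6.700-0.5274j, V3=-2.105+1.325j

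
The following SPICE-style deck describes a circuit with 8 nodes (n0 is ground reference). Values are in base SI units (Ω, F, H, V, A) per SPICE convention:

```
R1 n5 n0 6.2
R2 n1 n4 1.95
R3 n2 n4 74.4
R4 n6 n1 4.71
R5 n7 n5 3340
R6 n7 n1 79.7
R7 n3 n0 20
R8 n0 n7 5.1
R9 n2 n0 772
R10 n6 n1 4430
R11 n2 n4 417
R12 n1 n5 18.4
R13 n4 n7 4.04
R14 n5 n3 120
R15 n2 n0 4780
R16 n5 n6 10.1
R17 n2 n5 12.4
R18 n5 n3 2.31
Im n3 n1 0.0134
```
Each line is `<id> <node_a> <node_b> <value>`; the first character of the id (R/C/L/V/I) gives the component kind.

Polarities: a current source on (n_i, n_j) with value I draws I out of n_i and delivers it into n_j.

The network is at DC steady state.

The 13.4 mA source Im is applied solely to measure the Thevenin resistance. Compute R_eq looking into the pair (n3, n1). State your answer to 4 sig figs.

Apply KCL at each of the 7 non-ground nodes and solve the resulting linear system.
Node n1: branches {R2, R4, R6, R10, R12, Im} → V_1 = 0.05043
Node n2: branches {R3, R9, R11, R15, R17} → V_2 = -0.006280
Node n3: branches {R7, R14, R18, Im} → V_3 = -0.04131
Node n4: branches {R2, R3, R11, R13} → V_4 = 0.04066
Node n5: branches {R1, R5, R12, R14, R16, R17, R18} → V_5 = -0.01562
Node n6: branches {R4, R10, R16} → V_6 = 0.02944
Node n7: branches {R5, R6, R8, R13} → V_7 = 0.02343

R_eq = 6.846 Ω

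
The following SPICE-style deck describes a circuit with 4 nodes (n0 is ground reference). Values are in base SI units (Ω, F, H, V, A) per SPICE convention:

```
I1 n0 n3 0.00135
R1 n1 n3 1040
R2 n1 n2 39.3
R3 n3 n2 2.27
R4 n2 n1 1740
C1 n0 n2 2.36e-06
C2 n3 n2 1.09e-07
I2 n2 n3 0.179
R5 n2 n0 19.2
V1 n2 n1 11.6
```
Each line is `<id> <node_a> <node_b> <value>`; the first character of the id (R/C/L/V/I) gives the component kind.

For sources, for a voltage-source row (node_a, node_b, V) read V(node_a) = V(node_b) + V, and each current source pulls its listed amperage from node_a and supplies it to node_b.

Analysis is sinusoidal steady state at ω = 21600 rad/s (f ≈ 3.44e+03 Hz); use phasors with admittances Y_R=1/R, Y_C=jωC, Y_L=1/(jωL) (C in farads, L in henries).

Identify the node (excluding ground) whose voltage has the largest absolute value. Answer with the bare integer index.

1

Element admittances at ω=21600 rad/s:
  I1: injects 0.00135 A into n3 (from n0)
  Y(R1) = 0.0009615+0.000j S between n1,n3
  Y(R2) = 0.02545+0.000j S between n1,n2
  Y(R3) = 0.4405+0.000j S between n3,n2
  Y(R4) = 0.0005747+0.000j S between n2,n1
  Y(C1) = 0.000+0.05098j S between n0,n2
  Y(C2) = 0.000+0.002354j S between n3,n2
  I2: injects 0.179 A into n3 (from n2)
  Y(R5) = 0.05208+0.000j S between n2,n0
  V1: constraint V(n2)−V(n1) = 11.6
Assemble and solve the 4×4 MNA system:
  V(n1)=-11.59-0.01296j  V(n2)=0.01324-0.01296j  V(n3)=0.3965-0.01500j
  i(V1)=-0.3134+1.965e-06j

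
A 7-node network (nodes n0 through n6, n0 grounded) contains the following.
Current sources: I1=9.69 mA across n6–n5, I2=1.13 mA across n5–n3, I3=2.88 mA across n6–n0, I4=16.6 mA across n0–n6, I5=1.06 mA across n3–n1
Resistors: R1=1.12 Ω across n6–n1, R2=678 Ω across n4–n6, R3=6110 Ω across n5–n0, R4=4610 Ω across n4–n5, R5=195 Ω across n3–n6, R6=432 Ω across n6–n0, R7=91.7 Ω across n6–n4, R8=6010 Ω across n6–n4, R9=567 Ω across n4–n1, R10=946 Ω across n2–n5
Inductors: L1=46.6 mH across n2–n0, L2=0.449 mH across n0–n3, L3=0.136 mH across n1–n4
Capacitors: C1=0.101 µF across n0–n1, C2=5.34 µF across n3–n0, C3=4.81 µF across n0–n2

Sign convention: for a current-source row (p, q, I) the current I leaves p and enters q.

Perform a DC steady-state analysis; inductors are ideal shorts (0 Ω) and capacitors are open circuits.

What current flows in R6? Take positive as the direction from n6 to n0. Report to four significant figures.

Element admittances at DC:
  I1: injects 0.00969 A into n5 (from n6)
  Y(R1) = 0.8929 S between n6,n1
  Y(R2) = 0.001475 S between n4,n6
  L1: short n2↔n0 (DC inductor)
  Y(C1) = 0.000 S between n0,n1
  Y(R3) = 0.0001637 S between n5,n0
  I2: injects 0.00113 A into n3 (from n5)
  Y(R4) = 0.0002169 S between n4,n5
  Y(R5) = 0.005128 S between n3,n6
  I3: injects 0.00288 A into n0 (from n6)
  Y(C2) = 0.000 S between n3,n0
  Y(R6) = 0.002315 S between n6,n0
  I4: injects 0.0166 A into n6 (from n0)
  Y(R7) = 0.01091 S between n6,n4
  Y(R8) = 0.0001664 S between n6,n4
  Y(R9) = 0.001764 S between n4,n1
  L2: short n0↔n3 (DC inductor)
  L3: short n1↔n4 (DC inductor)
  Y(C3) = 0.000 S between n0,n2
  Y(R10) = 0.001057 S between n2,n5
  I5: injects 0.00106 A into n1 (from n3)
Assemble and solve the 9×9 MNA system:
  V(n1)=0.8391  V(n2)=0.000  V(n3)=0.000  V(n4)=0.8391  V(n5)=6.081  V(n6)=0.8366
  i(L1)=0.006428  i(L2)=-0.004360  i(L3)=-0.001107

0.001937 A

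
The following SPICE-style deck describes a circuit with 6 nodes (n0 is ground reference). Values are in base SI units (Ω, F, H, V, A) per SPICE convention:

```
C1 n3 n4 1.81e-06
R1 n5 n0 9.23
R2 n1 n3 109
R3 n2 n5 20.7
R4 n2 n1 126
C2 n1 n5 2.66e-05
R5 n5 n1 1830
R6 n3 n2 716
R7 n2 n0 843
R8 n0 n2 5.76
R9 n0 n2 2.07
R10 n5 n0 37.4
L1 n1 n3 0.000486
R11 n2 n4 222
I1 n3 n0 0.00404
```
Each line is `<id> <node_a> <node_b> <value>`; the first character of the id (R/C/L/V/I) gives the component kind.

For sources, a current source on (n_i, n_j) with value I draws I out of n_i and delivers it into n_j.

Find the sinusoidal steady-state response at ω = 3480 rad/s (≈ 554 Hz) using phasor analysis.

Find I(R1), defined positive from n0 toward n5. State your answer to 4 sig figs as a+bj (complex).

MNA unknowns: 5 node voltages V₁..V_5
C1: Y=0.000+0.006299j on G[3,4]
R1: Y=0.1083+0.000j on G[5,0]
R2: Y=0.009174+0.000j on G[1,3]
R3: Y=0.04831+0.000j on G[2,5]
R4: Y=0.007937+0.000j on G[2,1]
C2: Y=0.000+0.09257j on G[1,5]
R5: Y=0.0005464+0.000j on G[5,1]
R6: Y=0.001397+0.000j on G[3,2]
R7: Y=0.001186+0.000j on G[2,0]
R8: Y=0.1736+0.000j on G[0,2]
R9: Y=0.4831+0.000j on G[0,2]
R10: Y=0.02674+0.000j on G[5,0]
L1: Y=0.000-0.5913j on G[1,3]
R11: Y=0.004505+0.000j on G[2,4]
I1: z[3]−=0.00404, z[0]+=0.00404
solve → V1=-0.02500+0.03785j, V2=-0.001906+0.0004071j, V3=-0.02496+0.03130j, V4=-0.03177+0.009943j, V5=-0.02062-0.001983j

0.002234+0.0002148j A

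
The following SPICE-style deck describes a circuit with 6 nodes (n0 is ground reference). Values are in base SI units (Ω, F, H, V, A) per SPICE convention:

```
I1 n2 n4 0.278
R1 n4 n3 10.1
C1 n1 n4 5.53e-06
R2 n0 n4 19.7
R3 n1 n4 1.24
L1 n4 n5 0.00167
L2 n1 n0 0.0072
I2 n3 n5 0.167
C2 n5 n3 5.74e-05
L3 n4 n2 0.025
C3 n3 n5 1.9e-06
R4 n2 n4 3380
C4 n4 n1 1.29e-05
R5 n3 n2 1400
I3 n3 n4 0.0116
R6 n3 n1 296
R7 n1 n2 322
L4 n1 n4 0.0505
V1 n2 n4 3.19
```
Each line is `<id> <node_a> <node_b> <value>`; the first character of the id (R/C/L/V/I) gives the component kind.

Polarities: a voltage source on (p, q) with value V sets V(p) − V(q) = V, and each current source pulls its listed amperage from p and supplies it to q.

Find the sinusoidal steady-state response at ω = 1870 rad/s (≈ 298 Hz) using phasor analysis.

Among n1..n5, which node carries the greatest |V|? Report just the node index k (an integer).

2

Apply KCL at each of the 5 non-ground nodes and solve the resulting linear system.
Node n1: branches {C1, R3, L2, C4, R6, R7, L4} → V_1 = 0.0007276+0.005605j
Node n2: branches {I1, L3, R4, R5, R7, V1} → V_2 = 3.182+0.001065j
Node n3: branches {R1, I2, C2, C3, R5, I3, R6} → V_3 = -0.7008+1.141j
Node n4: branches {I1, R1, C1, R2, R3, L1, L3, R4, C4, I3, L4, V1} → V_4 = -0.008202+0.001065j
Node n5: branches {L1, I2, C2, C3} → V_5 = 0.3587+0.1951j
Source currents: i(V1)=-0.2916+0.06906j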